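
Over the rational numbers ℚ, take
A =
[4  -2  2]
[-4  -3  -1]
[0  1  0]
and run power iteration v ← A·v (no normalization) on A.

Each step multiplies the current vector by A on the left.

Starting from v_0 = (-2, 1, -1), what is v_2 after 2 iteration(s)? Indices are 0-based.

v_2 = (-58, 29, 6)

v_0 = (-2, 1, -1).
v_1 = A·v_0 = (-12, 6, 1).
v_2 = A·v_1 = (-58, 29, 6).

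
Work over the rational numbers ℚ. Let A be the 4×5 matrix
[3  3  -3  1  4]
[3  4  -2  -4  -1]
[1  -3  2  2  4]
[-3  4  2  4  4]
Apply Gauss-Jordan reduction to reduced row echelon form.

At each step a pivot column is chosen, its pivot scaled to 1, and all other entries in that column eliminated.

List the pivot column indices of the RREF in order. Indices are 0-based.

[1] R0 /= 3  ⇒  (1, 1, -1, 1/3, 4/3)
     R1 -= 3·R0  ⇒  (0, 1, 1, -5, -5)
     R2 -= 1·R0  ⇒  (0, -4, 3, 5/3, 8/3)
     R3 -= -3·R0  ⇒  (0, 7, -1, 5, 8)
[2] R1 /= 1  ⇒  (0, 1, 1, -5, -5)
     R0 -= 1·R1  ⇒  (1, 0, -2, 16/3, 19/3)
     R2 -= -4·R1  ⇒  (0, 0, 7, -55/3, -52/3)
     R3 -= 7·R1  ⇒  (0, 0, -8, 40, 43)
[3] R2 /= 7  ⇒  (0, 0, 1, -55/21, -52/21)
     R0 -= -2·R2  ⇒  (1, 0, 0, 2/21, 29/21)
     R1 -= 1·R2  ⇒  (0, 1, 0, -50/21, -53/21)
     R3 -= -8·R2  ⇒  (0, 0, 0, 400/21, 487/21)
[4] R3 /= 400/21  ⇒  (0, 0, 0, 1, 487/400)
     R0 -= 2/21·R3  ⇒  (1, 0, 0, 0, 253/200)
     R1 -= -50/21·R3  ⇒  (0, 1, 0, 0, 3/8)
     R2 -= -55/21·R3  ⇒  (0, 0, 1, 0, 57/80)

pivot columns: 0, 1, 2, 3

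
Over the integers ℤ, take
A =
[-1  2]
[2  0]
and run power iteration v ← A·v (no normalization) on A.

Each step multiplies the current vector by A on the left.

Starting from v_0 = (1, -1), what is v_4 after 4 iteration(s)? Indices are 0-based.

v_0 = (1, -1).
v_1 = A·v_0 = (-3, 2).
v_2 = A·v_1 = (7, -6).
v_3 = A·v_2 = (-19, 14).
v_4 = A·v_3 = (47, -38).

v_4 = (47, -38)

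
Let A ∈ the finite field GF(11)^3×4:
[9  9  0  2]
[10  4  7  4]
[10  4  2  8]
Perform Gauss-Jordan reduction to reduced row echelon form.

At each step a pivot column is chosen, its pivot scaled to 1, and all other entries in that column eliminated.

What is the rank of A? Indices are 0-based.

rank = 3

pivot(0,0)=9: scale R0 → (1, 1, 0, 10)
  clear (1,0): R1 −= (10)R0 → (0, 5, 7, 3)
  clear (2,0): R2 −= (10)R0 → (0, 5, 2, 7)
pivot(1,1)=5: scale R1 → (0, 1, 8, 5)
  clear (0,1): R0 −= (1)R1 → (1, 0, 3, 5)
  clear (2,1): R2 −= (5)R1 → (0, 0, 6, 4)
pivot(2,2)=6: scale R2 → (0, 0, 1, 8)
  clear (0,2): R0 −= (3)R2 → (1, 0, 0, 3)
  clear (1,2): R1 −= (8)R2 → (0, 1, 0, 7)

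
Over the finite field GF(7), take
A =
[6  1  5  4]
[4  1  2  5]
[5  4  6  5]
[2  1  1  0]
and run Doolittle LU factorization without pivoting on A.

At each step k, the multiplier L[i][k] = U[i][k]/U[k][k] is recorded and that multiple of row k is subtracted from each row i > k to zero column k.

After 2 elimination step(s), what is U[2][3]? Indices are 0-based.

Step 1: pivot at (0,0) is 6.
  row1 ← row1 − (3)·row0  ⇒  L[1][0]=3, U row1=(0, 5, 1, 0)
  row2 ← row2 − (2)·row0  ⇒  L[2][0]=2, U row2=(0, 2, 3, 4)
  row3 ← row3 − (5)·row0  ⇒  L[3][0]=5, U row3=(0, 3, 4, 1)
Step 2: pivot at (1,1) is 5.
  row2 ← row2 − (6)·row1  ⇒  L[2][1]=6, U row2=(0, 0, 4, 4)
  row3 ← row3 − (2)·row1  ⇒  L[3][1]=2, U row3=(0, 0, 2, 1)

U[2][3] = 4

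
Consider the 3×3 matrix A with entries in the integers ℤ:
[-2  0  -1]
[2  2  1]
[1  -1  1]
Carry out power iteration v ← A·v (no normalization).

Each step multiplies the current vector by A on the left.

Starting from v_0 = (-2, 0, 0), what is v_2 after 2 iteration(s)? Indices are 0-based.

v_0 = (-2, 0, 0).
v_1 = A·v_0 = (4, -4, -2).
v_2 = A·v_1 = (-6, -2, 6).

v_2 = (-6, -2, 6)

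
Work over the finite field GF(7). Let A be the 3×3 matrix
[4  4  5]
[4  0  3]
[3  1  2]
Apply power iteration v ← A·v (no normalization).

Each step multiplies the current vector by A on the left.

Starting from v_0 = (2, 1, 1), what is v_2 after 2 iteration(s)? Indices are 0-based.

v_0 = (2, 1, 1).
v_1 = A·v_0 = (3, 4, 2).
v_2 = A·v_1 = (3, 4, 3).

v_2 = (3, 4, 3)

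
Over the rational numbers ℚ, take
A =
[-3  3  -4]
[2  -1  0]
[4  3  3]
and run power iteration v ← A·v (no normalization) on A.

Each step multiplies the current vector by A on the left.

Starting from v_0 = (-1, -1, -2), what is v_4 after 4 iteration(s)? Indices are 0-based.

v_0 = (-1, -1, -2).
v_1 = A·v_0 = (8, -1, -13).
v_2 = A·v_1 = (25, 17, -10).
v_3 = A·v_2 = (16, 33, 121).
v_4 = A·v_3 = (-433, -1, 526).

v_4 = (-433, -1, 526)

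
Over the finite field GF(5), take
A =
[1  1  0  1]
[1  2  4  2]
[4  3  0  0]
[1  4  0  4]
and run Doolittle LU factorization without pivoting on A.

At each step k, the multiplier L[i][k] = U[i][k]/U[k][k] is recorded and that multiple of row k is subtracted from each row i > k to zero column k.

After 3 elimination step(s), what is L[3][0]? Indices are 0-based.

L[3][0] = 1

[col 0] pivot 1
  R1 -= 1*R0 → (0, 1, 4, 1)  (L[1][0] := 1)
  R2 -= 4*R0 → (0, 4, 0, 1)  (L[2][0] := 4)
  R3 -= 1*R0 → (0, 3, 0, 3)  (L[3][0] := 1)
[col 1] pivot 1
  R2 -= 4*R1 → (0, 0, 4, 2)  (L[2][1] := 4)
  R3 -= 3*R1 → (0, 0, 3, 0)  (L[3][1] := 3)
[col 2] pivot 4
  R3 -= 2*R2 → (0, 0, 0, 1)  (L[3][2] := 2)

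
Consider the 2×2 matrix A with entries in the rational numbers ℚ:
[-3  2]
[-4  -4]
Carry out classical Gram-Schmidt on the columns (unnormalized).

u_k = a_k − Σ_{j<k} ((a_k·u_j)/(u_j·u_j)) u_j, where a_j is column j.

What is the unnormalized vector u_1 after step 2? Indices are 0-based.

Step 1: u_0 = a_0 = (-3, -4).
Step 2: u_1 = a_1 − (2/5)·u_0 = (16/5, -12/5).

u_1 = (16/5, -12/5)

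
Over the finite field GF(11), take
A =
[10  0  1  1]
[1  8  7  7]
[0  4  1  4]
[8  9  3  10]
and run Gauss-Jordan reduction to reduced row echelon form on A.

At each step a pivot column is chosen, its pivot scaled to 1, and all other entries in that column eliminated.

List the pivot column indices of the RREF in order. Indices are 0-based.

pivot columns: 0, 1, 2, 3

step 1: normalize row 0 (÷10) = (1, 0, 10, 10)
  row 1: subtract 1×row0 = (0, 8, 8, 8)
  row 3: subtract 8×row0 = (0, 9, 0, 7)
step 2: normalize row 1 (÷8) = (0, 1, 1, 1)
  row 2: subtract 4×row1 = (0, 0, 8, 0)
  row 3: subtract 9×row1 = (0, 0, 2, 9)
step 3: normalize row 2 (÷8) = (0, 0, 1, 0)
  row 0: subtract 10×row2 = (1, 0, 0, 10)
  row 1: subtract 1×row2 = (0, 1, 0, 1)
  row 3: subtract 2×row2 = (0, 0, 0, 9)
step 4: normalize row 3 (÷9) = (0, 0, 0, 1)
  row 0: subtract 10×row3 = (1, 0, 0, 0)
  row 1: subtract 1×row3 = (0, 1, 0, 0)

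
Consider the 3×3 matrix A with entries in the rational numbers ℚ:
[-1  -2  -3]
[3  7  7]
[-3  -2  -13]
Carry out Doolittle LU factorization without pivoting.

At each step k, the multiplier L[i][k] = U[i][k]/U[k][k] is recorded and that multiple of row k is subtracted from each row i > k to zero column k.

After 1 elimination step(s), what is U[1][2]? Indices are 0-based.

Step 1: pivot at (0,0) is -1.
  row1 ← row1 − (-3)·row0  ⇒  L[1][0]=-3, U row1=(0, 1, -2)
  row2 ← row2 − (3)·row0  ⇒  L[2][0]=3, U row2=(0, 4, -4)

U[1][2] = -2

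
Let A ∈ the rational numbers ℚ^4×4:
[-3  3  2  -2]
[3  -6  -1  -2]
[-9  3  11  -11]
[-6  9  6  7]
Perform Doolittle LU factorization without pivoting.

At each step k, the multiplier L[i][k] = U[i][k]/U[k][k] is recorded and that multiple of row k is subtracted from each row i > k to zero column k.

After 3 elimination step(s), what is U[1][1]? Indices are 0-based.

U[1][1] = -3

[col 0] pivot -3
  R1 -= -1*R0 → (0, -3, 1, -4)  (L[1][0] := -1)
  R2 -= 3*R0 → (0, -6, 5, -5)  (L[2][0] := 3)
  R3 -= 2*R0 → (0, 3, 2, 11)  (L[3][0] := 2)
[col 1] pivot -3
  R2 -= 2*R1 → (0, 0, 3, 3)  (L[2][1] := 2)
  R3 -= -1*R1 → (0, 0, 3, 7)  (L[3][1] := -1)
[col 2] pivot 3
  R3 -= 1*R2 → (0, 0, 0, 4)  (L[3][2] := 1)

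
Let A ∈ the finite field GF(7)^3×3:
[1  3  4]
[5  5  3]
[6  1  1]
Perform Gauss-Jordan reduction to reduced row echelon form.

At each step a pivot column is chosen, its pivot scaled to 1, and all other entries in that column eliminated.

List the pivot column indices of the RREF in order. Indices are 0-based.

pivot columns: 0, 1, 2

step 1: normalize row 0 (÷1) = (1, 3, 4)
  row 1: subtract 5×row0 = (0, 4, 4)
  row 2: subtract 6×row0 = (0, 4, 5)
step 2: normalize row 1 (÷4) = (0, 1, 1)
  row 0: subtract 3×row1 = (1, 0, 1)
  row 2: subtract 4×row1 = (0, 0, 1)
step 3: normalize row 2 (÷1) = (0, 0, 1)
  row 0: subtract 1×row2 = (1, 0, 0)
  row 1: subtract 1×row2 = (0, 1, 0)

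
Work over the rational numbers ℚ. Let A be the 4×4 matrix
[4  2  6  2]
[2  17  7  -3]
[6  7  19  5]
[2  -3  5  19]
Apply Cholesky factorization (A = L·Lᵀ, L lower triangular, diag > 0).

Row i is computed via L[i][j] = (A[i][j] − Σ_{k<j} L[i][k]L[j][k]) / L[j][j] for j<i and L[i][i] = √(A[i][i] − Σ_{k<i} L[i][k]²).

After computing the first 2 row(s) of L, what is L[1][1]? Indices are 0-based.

Step 1: L[0][0] = √(4) = 2.
  L[1][0] = (2) / L[0][0] = 1.
Step 2: L[1][1] = √(16) = 4.

L[1][1] = 4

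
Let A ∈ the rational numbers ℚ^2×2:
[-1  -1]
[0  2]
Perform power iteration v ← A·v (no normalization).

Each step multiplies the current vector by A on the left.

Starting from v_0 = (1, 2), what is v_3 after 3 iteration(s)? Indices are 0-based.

v_3 = (-7, 16)

v_0 = (1, 2).
v_1 = A·v_0 = (-3, 4).
v_2 = A·v_1 = (-1, 8).
v_3 = A·v_2 = (-7, 16).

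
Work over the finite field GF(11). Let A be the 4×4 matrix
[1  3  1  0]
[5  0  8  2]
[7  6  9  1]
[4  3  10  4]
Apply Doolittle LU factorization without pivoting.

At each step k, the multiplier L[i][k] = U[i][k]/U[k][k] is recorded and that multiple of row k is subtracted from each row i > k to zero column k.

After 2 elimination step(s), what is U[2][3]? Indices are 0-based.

U[2][3] = 10

[col 0] pivot 1
  R1 -= 5*R0 → (0, 7, 3, 2)  (L[1][0] := 5)
  R2 -= 7*R0 → (0, 7, 2, 1)  (L[2][0] := 7)
  R3 -= 4*R0 → (0, 2, 6, 4)  (L[3][0] := 4)
[col 1] pivot 7
  R2 -= 1*R1 → (0, 0, 10, 10)  (L[2][1] := 1)
  R3 -= 5*R1 → (0, 0, 2, 5)  (L[3][1] := 5)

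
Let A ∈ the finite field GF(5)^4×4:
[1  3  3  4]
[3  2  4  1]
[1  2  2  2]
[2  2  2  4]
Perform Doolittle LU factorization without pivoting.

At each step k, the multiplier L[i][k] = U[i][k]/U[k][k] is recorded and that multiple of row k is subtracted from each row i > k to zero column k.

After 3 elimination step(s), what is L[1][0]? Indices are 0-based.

[col 0] pivot 1
  R1 -= 3*R0 → (0, 3, 0, 4)  (L[1][0] := 3)
  R2 -= 1*R0 → (0, 4, 4, 3)  (L[2][0] := 1)
  R3 -= 2*R0 → (0, 1, 1, 1)  (L[3][0] := 2)
[col 1] pivot 3
  R2 -= 3*R1 → (0, 0, 4, 1)  (L[2][1] := 3)
  R3 -= 2*R1 → (0, 0, 1, 3)  (L[3][1] := 2)
[col 2] pivot 4
  R3 -= 4*R2 → (0, 0, 0, 4)  (L[3][2] := 4)

L[1][0] = 3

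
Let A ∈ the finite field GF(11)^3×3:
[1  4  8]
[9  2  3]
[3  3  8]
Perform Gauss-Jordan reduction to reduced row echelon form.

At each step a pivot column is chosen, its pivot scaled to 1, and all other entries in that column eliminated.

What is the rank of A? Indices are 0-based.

rank = 2

step 1: normalize row 0 (÷1) = (1, 4, 8)
  row 1: subtract 9×row0 = (0, 10, 8)
  row 2: subtract 3×row0 = (0, 2, 6)
step 2: normalize row 1 (÷10) = (0, 1, 3)
  row 0: subtract 4×row1 = (1, 0, 7)
  row 2: subtract 2×row1 = (0, 0, 0)
skip col 2 (zero from row 2)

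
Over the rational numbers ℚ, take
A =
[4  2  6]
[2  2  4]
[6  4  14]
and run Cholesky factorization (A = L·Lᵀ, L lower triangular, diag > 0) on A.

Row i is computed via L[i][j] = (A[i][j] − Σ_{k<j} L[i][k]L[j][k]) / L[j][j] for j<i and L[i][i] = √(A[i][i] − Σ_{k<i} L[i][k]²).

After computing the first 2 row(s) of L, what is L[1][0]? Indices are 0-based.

L[1][0] = 1

Step 1: L[0][0] = √(4) = 2.
  L[1][0] = (2) / L[0][0] = 1.
Step 2: L[1][1] = √(1) = 1.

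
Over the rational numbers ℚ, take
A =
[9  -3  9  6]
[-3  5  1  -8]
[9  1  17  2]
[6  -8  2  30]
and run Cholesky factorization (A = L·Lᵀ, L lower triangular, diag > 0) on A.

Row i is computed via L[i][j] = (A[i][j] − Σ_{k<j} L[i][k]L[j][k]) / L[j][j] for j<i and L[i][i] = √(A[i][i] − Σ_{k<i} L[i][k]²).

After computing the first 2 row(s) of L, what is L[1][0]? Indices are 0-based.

L[1][0] = -1

Step 1: L[0][0] = √(9) = 3.
  L[1][0] = (-3) / L[0][0] = -1.
Step 2: L[1][1] = √(4) = 2.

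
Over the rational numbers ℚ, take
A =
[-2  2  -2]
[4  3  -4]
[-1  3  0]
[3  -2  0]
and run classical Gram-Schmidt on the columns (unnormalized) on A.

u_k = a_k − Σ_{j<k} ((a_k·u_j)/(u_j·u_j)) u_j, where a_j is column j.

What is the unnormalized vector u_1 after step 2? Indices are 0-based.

Step 1: u_0 = a_0 = (-2, 4, -1, 3).
Step 2: u_1 = a_1 − (-1/30)·u_0 = (29/15, 47/15, 89/30, -19/10).

u_1 = (29/15, 47/15, 89/30, -19/10)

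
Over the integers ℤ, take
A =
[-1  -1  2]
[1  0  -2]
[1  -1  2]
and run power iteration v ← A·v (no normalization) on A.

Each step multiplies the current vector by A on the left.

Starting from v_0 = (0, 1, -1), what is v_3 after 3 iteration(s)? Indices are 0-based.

v_0 = (0, 1, -1).
v_1 = A·v_0 = (-3, 2, -3).
v_2 = A·v_1 = (-5, 3, -11).
v_3 = A·v_2 = (-20, 17, -30).

v_3 = (-20, 17, -30)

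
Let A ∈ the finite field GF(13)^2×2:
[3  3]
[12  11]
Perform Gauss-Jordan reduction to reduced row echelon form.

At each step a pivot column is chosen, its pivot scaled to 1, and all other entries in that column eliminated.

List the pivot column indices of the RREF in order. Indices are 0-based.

pivot(0,0)=3: scale R0 → (1, 1)
  clear (1,0): R1 −= (12)R0 → (0, 12)
pivot(1,1)=12: scale R1 → (0, 1)
  clear (0,1): R0 −= (1)R1 → (1, 0)

pivot columns: 0, 1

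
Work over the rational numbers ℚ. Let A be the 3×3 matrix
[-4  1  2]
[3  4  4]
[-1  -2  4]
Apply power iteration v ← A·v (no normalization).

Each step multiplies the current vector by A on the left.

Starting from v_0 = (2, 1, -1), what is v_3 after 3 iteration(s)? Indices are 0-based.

v_3 = (-209, -202, -96)

v_0 = (2, 1, -1).
v_1 = A·v_0 = (-9, 6, -8).
v_2 = A·v_1 = (26, -35, -35).
v_3 = A·v_2 = (-209, -202, -96).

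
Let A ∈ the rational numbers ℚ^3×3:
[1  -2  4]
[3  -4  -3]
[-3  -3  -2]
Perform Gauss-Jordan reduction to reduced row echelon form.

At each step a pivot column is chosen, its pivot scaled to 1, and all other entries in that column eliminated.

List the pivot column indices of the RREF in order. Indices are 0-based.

pivot columns: 0, 1, 2

pivot(0,0)=1: scale R0 → (1, -2, 4)
  clear (1,0): R1 −= (3)R0 → (0, 2, -15)
  clear (2,0): R2 −= (-3)R0 → (0, -9, 10)
pivot(1,1)=2: scale R1 → (0, 1, -15/2)
  clear (0,1): R0 −= (-2)R1 → (1, 0, -11)
  clear (2,1): R2 −= (-9)R1 → (0, 0, -115/2)
pivot(2,2)=-115/2: scale R2 → (0, 0, 1)
  clear (0,2): R0 −= (-11)R2 → (1, 0, 0)
  clear (1,2): R1 −= (-15/2)R2 → (0, 1, 0)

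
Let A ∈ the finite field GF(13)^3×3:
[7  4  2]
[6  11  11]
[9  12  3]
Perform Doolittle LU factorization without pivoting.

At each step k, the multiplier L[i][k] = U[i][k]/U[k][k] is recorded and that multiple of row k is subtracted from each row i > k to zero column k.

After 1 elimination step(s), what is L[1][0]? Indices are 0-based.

[col 0] pivot 7
  R1 -= 12*R0 → (0, 2, 0)  (L[1][0] := 12)
  R2 -= 5*R0 → (0, 5, 6)  (L[2][0] := 5)

L[1][0] = 12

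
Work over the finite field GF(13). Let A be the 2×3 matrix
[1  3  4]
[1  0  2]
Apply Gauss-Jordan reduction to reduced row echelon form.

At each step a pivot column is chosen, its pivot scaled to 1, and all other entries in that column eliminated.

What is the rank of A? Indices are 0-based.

step 1: normalize row 0 (÷1) = (1, 3, 4)
  row 1: subtract 1×row0 = (0, 10, 11)
step 2: normalize row 1 (÷10) = (0, 1, 5)
  row 0: subtract 3×row1 = (1, 0, 2)

rank = 2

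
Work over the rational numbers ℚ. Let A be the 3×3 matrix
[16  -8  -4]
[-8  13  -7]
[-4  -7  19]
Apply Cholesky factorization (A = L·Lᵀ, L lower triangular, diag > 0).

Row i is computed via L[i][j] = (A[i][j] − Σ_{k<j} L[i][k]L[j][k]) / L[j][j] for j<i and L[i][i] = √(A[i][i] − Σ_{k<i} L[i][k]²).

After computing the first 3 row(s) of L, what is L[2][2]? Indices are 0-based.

Step 1: L[0][0] = √(16) = 4.
  L[1][0] = (-8) / L[0][0] = -2.
Step 2: L[1][1] = √(9) = 3.
  L[2][0] = (-4) / L[0][0] = -1.
  L[2][1] = (-9) / L[1][1] = -3.
Step 3: L[2][2] = √(9) = 3.

L[2][2] = 3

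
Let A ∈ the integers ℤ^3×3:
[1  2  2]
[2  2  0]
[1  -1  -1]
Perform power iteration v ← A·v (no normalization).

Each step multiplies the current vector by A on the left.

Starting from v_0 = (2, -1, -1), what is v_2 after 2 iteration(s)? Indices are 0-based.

v_0 = (2, -1, -1).
v_1 = A·v_0 = (-2, 2, 4).
v_2 = A·v_1 = (10, 0, -8).

v_2 = (10, 0, -8)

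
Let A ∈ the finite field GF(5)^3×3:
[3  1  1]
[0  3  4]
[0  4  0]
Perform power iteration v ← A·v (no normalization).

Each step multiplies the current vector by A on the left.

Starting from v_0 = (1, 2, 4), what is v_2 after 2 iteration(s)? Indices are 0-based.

v_2 = (2, 3, 3)

v_0 = (1, 2, 4).
v_1 = A·v_0 = (4, 2, 3).
v_2 = A·v_1 = (2, 3, 3).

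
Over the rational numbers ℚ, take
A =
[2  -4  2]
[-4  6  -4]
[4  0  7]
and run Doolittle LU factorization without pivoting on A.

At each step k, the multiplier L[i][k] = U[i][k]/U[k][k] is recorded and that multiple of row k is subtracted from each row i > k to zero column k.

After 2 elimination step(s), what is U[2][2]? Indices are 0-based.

[col 0] pivot 2
  R1 -= -2*R0 → (0, -2, 0)  (L[1][0] := -2)
  R2 -= 2*R0 → (0, 8, 3)  (L[2][0] := 2)
[col 1] pivot -2
  R2 -= -4*R1 → (0, 0, 3)  (L[2][1] := -4)

U[2][2] = 3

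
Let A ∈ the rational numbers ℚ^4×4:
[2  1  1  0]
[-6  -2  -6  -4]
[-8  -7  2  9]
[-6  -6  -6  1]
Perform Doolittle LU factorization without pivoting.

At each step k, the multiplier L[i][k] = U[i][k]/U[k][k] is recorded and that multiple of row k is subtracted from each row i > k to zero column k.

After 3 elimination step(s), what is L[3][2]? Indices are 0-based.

k=0: U[0][0]=2
  eliminate (1,0): mult=-3, new row 1: (0, 1, -3, -4); set L[1][0]=-3
  eliminate (2,0): mult=-4, new row 2: (0, -3, 6, 9); set L[2][0]=-4
  eliminate (3,0): mult=-3, new row 3: (0, -3, -3, 1); set L[3][0]=-3
k=1: U[1][1]=1
  eliminate (2,1): mult=-3, new row 2: (0, 0, -3, -3); set L[2][1]=-3
  eliminate (3,1): mult=-3, new row 3: (0, 0, -12, -11); set L[3][1]=-3
k=2: U[2][2]=-3
  eliminate (3,2): mult=4, new row 3: (0, 0, 0, 1); set L[3][2]=4

L[3][2] = 4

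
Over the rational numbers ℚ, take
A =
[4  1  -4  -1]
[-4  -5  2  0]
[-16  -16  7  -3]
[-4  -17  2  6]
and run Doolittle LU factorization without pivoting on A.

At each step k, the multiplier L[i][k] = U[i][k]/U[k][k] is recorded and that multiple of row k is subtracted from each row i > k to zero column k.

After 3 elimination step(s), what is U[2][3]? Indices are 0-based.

k=0: U[0][0]=4
  eliminate (1,0): mult=-1, new row 1: (0, -4, -2, -1); set L[1][0]=-1
  eliminate (2,0): mult=-4, new row 2: (0, -12, -9, -7); set L[2][0]=-4
  eliminate (3,0): mult=-1, new row 3: (0, -16, -2, 5); set L[3][0]=-1
k=1: U[1][1]=-4
  eliminate (2,1): mult=3, new row 2: (0, 0, -3, -4); set L[2][1]=3
  eliminate (3,1): mult=4, new row 3: (0, 0, 6, 9); set L[3][1]=4
k=2: U[2][2]=-3
  eliminate (3,2): mult=-2, new row 3: (0, 0, 0, 1); set L[3][2]=-2

U[2][3] = -4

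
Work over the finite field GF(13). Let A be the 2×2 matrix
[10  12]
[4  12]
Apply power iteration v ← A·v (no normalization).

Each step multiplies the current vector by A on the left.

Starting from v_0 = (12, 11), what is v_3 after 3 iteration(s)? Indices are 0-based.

v_0 = (12, 11).
v_1 = A·v_0 = (5, 11).
v_2 = A·v_1 = (0, 9).
v_3 = A·v_2 = (4, 4).

v_3 = (4, 4)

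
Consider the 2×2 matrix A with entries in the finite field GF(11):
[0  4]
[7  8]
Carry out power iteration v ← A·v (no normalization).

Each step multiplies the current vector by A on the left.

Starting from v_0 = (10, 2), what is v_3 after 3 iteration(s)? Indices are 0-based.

v_3 = (6, 0)

v_0 = (10, 2).
v_1 = A·v_0 = (8, 9).
v_2 = A·v_1 = (3, 7).
v_3 = A·v_2 = (6, 0).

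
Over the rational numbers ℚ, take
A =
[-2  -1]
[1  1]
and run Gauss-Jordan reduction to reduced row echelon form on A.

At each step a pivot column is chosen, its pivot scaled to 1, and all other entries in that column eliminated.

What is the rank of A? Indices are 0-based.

rank = 2

step 1: normalize row 0 (÷-2) = (1, 1/2)
  row 1: subtract 1×row0 = (0, 1/2)
step 2: normalize row 1 (÷1/2) = (0, 1)
  row 0: subtract 1/2×row1 = (1, 0)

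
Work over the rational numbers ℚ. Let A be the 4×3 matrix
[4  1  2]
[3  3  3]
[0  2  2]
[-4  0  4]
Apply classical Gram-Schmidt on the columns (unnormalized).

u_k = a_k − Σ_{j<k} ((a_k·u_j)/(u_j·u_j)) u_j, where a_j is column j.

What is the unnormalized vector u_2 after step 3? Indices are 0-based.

u_2 = (932/405, -16/135, -394/405, 896/405)

Step 1: u_0 = a_0 = (4, 3, 0, -4).
Step 2: u_1 = a_1 − (13/41)·u_0 = (-11/41, 84/41, 2, 52/41).
Step 3: u_2 = a_2 − (1/41)·u_0 − (602/405)·u_1 = (932/405, -16/135, -394/405, 896/405).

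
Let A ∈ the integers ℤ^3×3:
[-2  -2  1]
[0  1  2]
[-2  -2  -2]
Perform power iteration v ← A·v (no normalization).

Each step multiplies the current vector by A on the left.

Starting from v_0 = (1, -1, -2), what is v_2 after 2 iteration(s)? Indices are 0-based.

v_2 = (18, 3, 6)

v_0 = (1, -1, -2).
v_1 = A·v_0 = (-2, -5, 4).
v_2 = A·v_1 = (18, 3, 6).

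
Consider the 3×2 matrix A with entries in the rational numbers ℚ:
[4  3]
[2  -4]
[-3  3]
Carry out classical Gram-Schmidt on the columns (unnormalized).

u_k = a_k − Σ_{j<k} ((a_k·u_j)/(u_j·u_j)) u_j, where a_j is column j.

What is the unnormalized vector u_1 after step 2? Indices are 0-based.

Step 1: u_0 = a_0 = (4, 2, -3).
Step 2: u_1 = a_1 − (-5/29)·u_0 = (107/29, -106/29, 72/29).

u_1 = (107/29, -106/29, 72/29)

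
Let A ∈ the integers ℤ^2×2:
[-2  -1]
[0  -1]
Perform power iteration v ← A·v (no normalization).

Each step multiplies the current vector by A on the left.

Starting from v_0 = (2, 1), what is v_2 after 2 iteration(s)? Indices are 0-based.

v_0 = (2, 1).
v_1 = A·v_0 = (-5, -1).
v_2 = A·v_1 = (11, 1).

v_2 = (11, 1)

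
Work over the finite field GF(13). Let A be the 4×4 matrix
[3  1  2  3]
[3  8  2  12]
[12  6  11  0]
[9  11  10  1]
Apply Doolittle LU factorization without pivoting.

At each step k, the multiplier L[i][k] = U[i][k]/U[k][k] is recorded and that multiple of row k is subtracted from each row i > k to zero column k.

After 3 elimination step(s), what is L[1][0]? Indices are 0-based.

L[1][0] = 1

k=0: U[0][0]=3
  eliminate (1,0): mult=1, new row 1: (0, 7, 0, 9); set L[1][0]=1
  eliminate (2,0): mult=4, new row 2: (0, 2, 3, 1); set L[2][0]=4
  eliminate (3,0): mult=3, new row 3: (0, 8, 4, 5); set L[3][0]=3
k=1: U[1][1]=7
  eliminate (2,1): mult=4, new row 2: (0, 0, 3, 4); set L[2][1]=4
  eliminate (3,1): mult=3, new row 3: (0, 0, 4, 4); set L[3][1]=3
k=2: U[2][2]=3
  eliminate (3,2): mult=10, new row 3: (0, 0, 0, 3); set L[3][2]=10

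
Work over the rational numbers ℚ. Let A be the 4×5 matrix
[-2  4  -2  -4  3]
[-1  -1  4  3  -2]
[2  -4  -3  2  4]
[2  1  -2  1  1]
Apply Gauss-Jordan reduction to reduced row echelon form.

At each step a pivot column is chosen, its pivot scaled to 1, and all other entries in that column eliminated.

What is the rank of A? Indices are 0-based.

[1] R0 /= -2  ⇒  (1, -2, 1, 2, -3/2)
     R1 -= -1·R0  ⇒  (0, -3, 5, 5, -7/2)
     R2 -= 2·R0  ⇒  (0, 0, -5, -2, 7)
     R3 -= 2·R0  ⇒  (0, 5, -4, -3, 4)
[2] R1 /= -3  ⇒  (0, 1, -5/3, -5/3, 7/6)
     R0 -= -2·R1  ⇒  (1, 0, -7/3, -4/3, 5/6)
     R3 -= 5·R1  ⇒  (0, 0, 13/3, 16/3, -11/6)
[3] R2 /= -5  ⇒  (0, 0, 1, 2/5, -7/5)
     R0 -= -7/3·R2  ⇒  (1, 0, 0, -2/5, -73/30)
     R1 -= -5/3·R2  ⇒  (0, 1, 0, -1, -7/6)
     R3 -= 13/3·R2  ⇒  (0, 0, 0, 18/5, 127/30)
[4] R3 /= 18/5  ⇒  (0, 0, 0, 1, 127/108)
     R0 -= -2/5·R3  ⇒  (1, 0, 0, 0, -53/27)
     R1 -= -1·R3  ⇒  (0, 1, 0, 0, 1/108)
     R2 -= 2/5·R3  ⇒  (0, 0, 1, 0, -101/54)

rank = 4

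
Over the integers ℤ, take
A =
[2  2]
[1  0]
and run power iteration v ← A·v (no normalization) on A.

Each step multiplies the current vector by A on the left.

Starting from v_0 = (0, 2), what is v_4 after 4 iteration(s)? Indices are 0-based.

v_4 = (64, 24)

v_0 = (0, 2).
v_1 = A·v_0 = (4, 0).
v_2 = A·v_1 = (8, 4).
v_3 = A·v_2 = (24, 8).
v_4 = A·v_3 = (64, 24).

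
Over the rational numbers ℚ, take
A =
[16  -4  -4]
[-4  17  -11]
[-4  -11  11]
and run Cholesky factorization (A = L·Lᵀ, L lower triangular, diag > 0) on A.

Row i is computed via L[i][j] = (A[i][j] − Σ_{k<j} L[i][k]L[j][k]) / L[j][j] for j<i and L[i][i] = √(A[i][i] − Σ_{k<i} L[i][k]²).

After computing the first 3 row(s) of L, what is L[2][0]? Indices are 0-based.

Step 1: L[0][0] = √(16) = 4.
  L[1][0] = (-4) / L[0][0] = -1.
Step 2: L[1][1] = √(16) = 4.
  L[2][0] = (-4) / L[0][0] = -1.
  L[2][1] = (-12) / L[1][1] = -3.
Step 3: L[2][2] = √(1) = 1.

L[2][0] = -1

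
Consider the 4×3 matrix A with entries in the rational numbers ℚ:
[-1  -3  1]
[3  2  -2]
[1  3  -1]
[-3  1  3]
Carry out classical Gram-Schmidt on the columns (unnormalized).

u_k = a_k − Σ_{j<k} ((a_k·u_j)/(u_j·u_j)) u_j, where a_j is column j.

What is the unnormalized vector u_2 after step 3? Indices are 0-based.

u_2 = (90/379, 200/379, -90/379, 140/379)

Step 1: u_0 = a_0 = (-1, 3, 1, -3).
Step 2: u_1 = a_1 − (9/20)·u_0 = (-51/20, 13/20, 51/20, 47/20).
Step 3: u_2 = a_2 − (-17/20)·u_0 − (13/379)·u_1 = (90/379, 200/379, -90/379, 140/379).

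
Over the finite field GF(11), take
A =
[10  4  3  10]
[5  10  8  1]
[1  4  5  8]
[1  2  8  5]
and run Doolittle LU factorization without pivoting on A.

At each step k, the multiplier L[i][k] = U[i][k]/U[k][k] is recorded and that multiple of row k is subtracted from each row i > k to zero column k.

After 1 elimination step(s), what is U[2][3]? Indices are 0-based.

[col 0] pivot 10
  R1 -= 6*R0 → (0, 8, 1, 7)  (L[1][0] := 6)
  R2 -= 10*R0 → (0, 8, 8, 7)  (L[2][0] := 10)
  R3 -= 10*R0 → (0, 6, 0, 4)  (L[3][0] := 10)

U[2][3] = 7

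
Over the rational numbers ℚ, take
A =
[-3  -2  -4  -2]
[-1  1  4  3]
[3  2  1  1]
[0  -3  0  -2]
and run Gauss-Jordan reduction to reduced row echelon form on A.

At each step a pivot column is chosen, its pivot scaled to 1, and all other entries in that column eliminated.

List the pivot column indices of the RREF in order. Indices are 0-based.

pivot columns: 0, 1, 2, 3

[1] R0 /= -3  ⇒  (1, 2/3, 4/3, 2/3)
     R1 -= -1·R0  ⇒  (0, 5/3, 16/3, 11/3)
     R2 -= 3·R0  ⇒  (0, 0, -3, -1)
[2] R1 /= 5/3  ⇒  (0, 1, 16/5, 11/5)
     R0 -= 2/3·R1  ⇒  (1, 0, -4/5, -4/5)
     R3 -= -3·R1  ⇒  (0, 0, 48/5, 23/5)
[3] R2 /= -3  ⇒  (0, 0, 1, 1/3)
     R0 -= -4/5·R2  ⇒  (1, 0, 0, -8/15)
     R1 -= 16/5·R2  ⇒  (0, 1, 0, 17/15)
     R3 -= 48/5·R2  ⇒  (0, 0, 0, 7/5)
[4] R3 /= 7/5  ⇒  (0, 0, 0, 1)
     R0 -= -8/15·R3  ⇒  (1, 0, 0, 0)
     R1 -= 17/15·R3  ⇒  (0, 1, 0, 0)
     R2 -= 1/3·R3  ⇒  (0, 0, 1, 0)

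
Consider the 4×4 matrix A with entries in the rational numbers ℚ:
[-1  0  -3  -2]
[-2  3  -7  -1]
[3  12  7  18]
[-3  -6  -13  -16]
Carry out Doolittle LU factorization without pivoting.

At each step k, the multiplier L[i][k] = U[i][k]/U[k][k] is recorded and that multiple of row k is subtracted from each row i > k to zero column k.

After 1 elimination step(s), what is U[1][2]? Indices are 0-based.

U[1][2] = -1

k=0: U[0][0]=-1
  eliminate (1,0): mult=2, new row 1: (0, 3, -1, 3); set L[1][0]=2
  eliminate (2,0): mult=-3, new row 2: (0, 12, -2, 12); set L[2][0]=-3
  eliminate (3,0): mult=3, new row 3: (0, -6, -4, -10); set L[3][0]=3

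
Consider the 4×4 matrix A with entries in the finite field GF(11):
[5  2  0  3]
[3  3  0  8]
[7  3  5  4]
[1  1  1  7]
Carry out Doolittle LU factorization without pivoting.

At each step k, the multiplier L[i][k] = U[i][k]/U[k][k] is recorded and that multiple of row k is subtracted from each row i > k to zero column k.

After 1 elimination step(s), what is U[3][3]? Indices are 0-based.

Step 1: pivot at (0,0) is 5.
  row1 ← row1 − (5)·row0  ⇒  L[1][0]=5, U row1=(0, 4, 0, 4)
  row2 ← row2 − (8)·row0  ⇒  L[2][0]=8, U row2=(0, 9, 5, 2)
  row3 ← row3 − (9)·row0  ⇒  L[3][0]=9, U row3=(0, 5, 1, 2)

U[3][3] = 2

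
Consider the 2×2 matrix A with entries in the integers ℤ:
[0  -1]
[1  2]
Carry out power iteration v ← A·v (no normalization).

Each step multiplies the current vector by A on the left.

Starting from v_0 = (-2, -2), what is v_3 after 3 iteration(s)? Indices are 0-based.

v_0 = (-2, -2).
v_1 = A·v_0 = (2, -6).
v_2 = A·v_1 = (6, -10).
v_3 = A·v_2 = (10, -14).

v_3 = (10, -14)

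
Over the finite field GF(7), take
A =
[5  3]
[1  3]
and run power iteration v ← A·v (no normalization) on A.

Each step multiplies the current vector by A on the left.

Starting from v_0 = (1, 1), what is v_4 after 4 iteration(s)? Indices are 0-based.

v_4 = (4, 5)

v_0 = (1, 1).
v_1 = A·v_0 = (1, 4).
v_2 = A·v_1 = (3, 6).
v_3 = A·v_2 = (5, 0).
v_4 = A·v_3 = (4, 5).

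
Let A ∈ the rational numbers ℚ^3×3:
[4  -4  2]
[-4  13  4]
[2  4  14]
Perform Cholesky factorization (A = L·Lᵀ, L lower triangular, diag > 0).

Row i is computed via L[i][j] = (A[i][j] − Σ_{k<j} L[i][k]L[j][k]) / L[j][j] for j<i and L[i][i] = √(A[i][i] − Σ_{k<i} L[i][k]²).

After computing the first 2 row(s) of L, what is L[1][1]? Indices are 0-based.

Step 1: L[0][0] = √(4) = 2.
  L[1][0] = (-4) / L[0][0] = -2.
Step 2: L[1][1] = √(9) = 3.

L[1][1] = 3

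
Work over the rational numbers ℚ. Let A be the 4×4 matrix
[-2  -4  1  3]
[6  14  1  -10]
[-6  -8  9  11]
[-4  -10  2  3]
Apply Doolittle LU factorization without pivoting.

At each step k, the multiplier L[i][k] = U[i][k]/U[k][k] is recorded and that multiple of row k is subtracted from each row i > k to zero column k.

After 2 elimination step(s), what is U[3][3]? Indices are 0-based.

Step 1: pivot at (0,0) is -2.
  row1 ← row1 − (-3)·row0  ⇒  L[1][0]=-3, U row1=(0, 2, 4, -1)
  row2 ← row2 − (3)·row0  ⇒  L[2][0]=3, U row2=(0, 4, 6, 2)
  row3 ← row3 − (2)·row0  ⇒  L[3][0]=2, U row3=(0, -2, 0, -3)
Step 2: pivot at (1,1) is 2.
  row2 ← row2 − (2)·row1  ⇒  L[2][1]=2, U row2=(0, 0, -2, 4)
  row3 ← row3 − (-1)·row1  ⇒  L[3][1]=-1, U row3=(0, 0, 4, -4)

U[3][3] = -4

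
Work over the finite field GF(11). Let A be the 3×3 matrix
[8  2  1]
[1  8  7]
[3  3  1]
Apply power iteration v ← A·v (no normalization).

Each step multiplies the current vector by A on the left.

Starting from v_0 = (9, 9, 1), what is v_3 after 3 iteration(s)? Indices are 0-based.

v_0 = (9, 9, 1).
v_1 = A·v_0 = (3, 0, 0).
v_2 = A·v_1 = (2, 3, 9).
v_3 = A·v_2 = (9, 1, 2).

v_3 = (9, 1, 2)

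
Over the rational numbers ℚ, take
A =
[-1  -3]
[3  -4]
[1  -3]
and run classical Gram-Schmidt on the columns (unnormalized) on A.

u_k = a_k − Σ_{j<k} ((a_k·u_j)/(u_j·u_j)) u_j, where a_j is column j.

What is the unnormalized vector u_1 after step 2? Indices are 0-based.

Step 1: u_0 = a_0 = (-1, 3, 1).
Step 2: u_1 = a_1 − (-12/11)·u_0 = (-45/11, -8/11, -21/11).

u_1 = (-45/11, -8/11, -21/11)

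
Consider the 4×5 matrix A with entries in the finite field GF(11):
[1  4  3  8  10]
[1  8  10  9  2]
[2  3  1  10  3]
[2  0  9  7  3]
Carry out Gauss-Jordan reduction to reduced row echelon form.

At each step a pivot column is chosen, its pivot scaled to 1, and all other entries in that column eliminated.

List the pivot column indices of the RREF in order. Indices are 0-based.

[1] R0 /= 1  ⇒  (1, 4, 3, 8, 10)
     R1 -= 1·R0  ⇒  (0, 4, 7, 1, 3)
     R2 -= 2·R0  ⇒  (0, 6, 6, 5, 5)
     R3 -= 2·R0  ⇒  (0, 3, 3, 2, 5)
[2] R1 /= 4  ⇒  (0, 1, 10, 3, 9)
     R0 -= 4·R1  ⇒  (1, 0, 7, 7, 7)
     R2 -= 6·R1  ⇒  (0, 0, 1, 9, 6)
     R3 -= 3·R1  ⇒  (0, 0, 6, 4, 0)
[3] R2 /= 1  ⇒  (0, 0, 1, 9, 6)
     R0 -= 7·R2  ⇒  (1, 0, 0, 10, 9)
     R1 -= 10·R2  ⇒  (0, 1, 0, 1, 4)
     R3 -= 6·R2  ⇒  (0, 0, 0, 5, 8)
[4] R3 /= 5  ⇒  (0, 0, 0, 1, 6)
     R0 -= 10·R3  ⇒  (1, 0, 0, 0, 4)
     R1 -= 1·R3  ⇒  (0, 1, 0, 0, 9)
     R2 -= 9·R3  ⇒  (0, 0, 1, 0, 7)

pivot columns: 0, 1, 2, 3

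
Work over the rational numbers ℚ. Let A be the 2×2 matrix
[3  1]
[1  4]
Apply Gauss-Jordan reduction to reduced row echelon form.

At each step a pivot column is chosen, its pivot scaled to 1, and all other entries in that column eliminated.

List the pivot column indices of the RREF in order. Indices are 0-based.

[1] R0 /= 3  ⇒  (1, 1/3)
     R1 -= 1·R0  ⇒  (0, 11/3)
[2] R1 /= 11/3  ⇒  (0, 1)
     R0 -= 1/3·R1  ⇒  (1, 0)

pivot columns: 0, 1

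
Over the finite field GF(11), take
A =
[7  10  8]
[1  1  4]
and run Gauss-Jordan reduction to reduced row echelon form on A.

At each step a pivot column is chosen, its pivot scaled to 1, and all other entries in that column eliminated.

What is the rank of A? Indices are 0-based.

step 1: normalize row 0 (÷7) = (1, 3, 9)
  row 1: subtract 1×row0 = (0, 9, 6)
step 2: normalize row 1 (÷9) = (0, 1, 8)
  row 0: subtract 3×row1 = (1, 0, 7)

rank = 2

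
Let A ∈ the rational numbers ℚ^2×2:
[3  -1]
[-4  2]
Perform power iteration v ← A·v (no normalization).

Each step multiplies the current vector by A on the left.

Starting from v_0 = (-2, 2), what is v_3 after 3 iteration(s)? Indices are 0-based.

v_0 = (-2, 2).
v_1 = A·v_0 = (-8, 12).
v_2 = A·v_1 = (-36, 56).
v_3 = A·v_2 = (-164, 256).

v_3 = (-164, 256)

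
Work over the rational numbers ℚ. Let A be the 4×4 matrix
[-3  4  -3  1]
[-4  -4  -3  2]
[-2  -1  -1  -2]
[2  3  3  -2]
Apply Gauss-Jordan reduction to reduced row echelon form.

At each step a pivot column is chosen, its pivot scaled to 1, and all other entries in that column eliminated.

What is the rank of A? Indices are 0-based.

pivot(0,0)=-3: scale R0 → (1, -4/3, 1, -1/3)
  clear (1,0): R1 −= (-4)R0 → (0, -28/3, 1, 2/3)
  clear (2,0): R2 −= (-2)R0 → (0, -11/3, 1, -8/3)
  clear (3,0): R3 −= (2)R0 → (0, 17/3, 1, -4/3)
pivot(1,1)=-28/3: scale R1 → (0, 1, -3/28, -1/14)
  clear (0,1): R0 −= (-4/3)R1 → (1, 0, 6/7, -3/7)
  clear (2,1): R2 −= (-11/3)R1 → (0, 0, 17/28, -41/14)
  clear (3,1): R3 −= (17/3)R1 → (0, 0, 45/28, -13/14)
pivot(2,2)=17/28: scale R2 → (0, 0, 1, -82/17)
  clear (0,2): R0 −= (6/7)R2 → (1, 0, 0, 63/17)
  clear (1,2): R1 −= (-3/28)R2 → (0, 1, 0, -10/17)
  clear (3,2): R3 −= (45/28)R2 → (0, 0, 0, 116/17)
pivot(3,3)=116/17: scale R3 → (0, 0, 0, 1)
  clear (0,3): R0 −= (63/17)R3 → (1, 0, 0, 0)
  clear (1,3): R1 −= (-10/17)R3 → (0, 1, 0, 0)
  clear (2,3): R2 −= (-82/17)R3 → (0, 0, 1, 0)

rank = 4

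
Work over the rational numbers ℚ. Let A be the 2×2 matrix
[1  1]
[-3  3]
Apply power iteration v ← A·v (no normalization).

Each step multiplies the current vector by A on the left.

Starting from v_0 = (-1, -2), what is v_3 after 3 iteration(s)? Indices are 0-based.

v_3 = (-6, 18)

v_0 = (-1, -2).
v_1 = A·v_0 = (-3, -3).
v_2 = A·v_1 = (-6, 0).
v_3 = A·v_2 = (-6, 18).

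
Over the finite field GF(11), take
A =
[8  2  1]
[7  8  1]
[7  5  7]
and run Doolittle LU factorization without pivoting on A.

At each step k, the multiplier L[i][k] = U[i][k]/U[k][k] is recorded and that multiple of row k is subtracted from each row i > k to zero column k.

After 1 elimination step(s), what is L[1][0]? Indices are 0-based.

Step 1: pivot at (0,0) is 8.
  row1 ← row1 − (5)·row0  ⇒  L[1][0]=5, U row1=(0, 9, 7)
  row2 ← row2 − (5)·row0  ⇒  L[2][0]=5, U row2=(0, 6, 2)

L[1][0] = 5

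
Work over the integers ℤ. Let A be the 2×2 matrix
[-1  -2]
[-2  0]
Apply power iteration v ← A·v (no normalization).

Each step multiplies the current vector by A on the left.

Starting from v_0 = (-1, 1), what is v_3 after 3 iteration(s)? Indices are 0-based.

v_0 = (-1, 1).
v_1 = A·v_0 = (-1, 2).
v_2 = A·v_1 = (-3, 2).
v_3 = A·v_2 = (-1, 6).

v_3 = (-1, 6)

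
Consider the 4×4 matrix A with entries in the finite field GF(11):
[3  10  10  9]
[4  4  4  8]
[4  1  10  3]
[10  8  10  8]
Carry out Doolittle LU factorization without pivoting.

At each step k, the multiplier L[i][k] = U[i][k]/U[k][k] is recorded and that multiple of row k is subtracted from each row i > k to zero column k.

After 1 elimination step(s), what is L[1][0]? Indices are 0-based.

L[1][0] = 5

Step 1: pivot at (0,0) is 3.
  row1 ← row1 − (5)·row0  ⇒  L[1][0]=5, U row1=(0, 9, 9, 7)
  row2 ← row2 − (5)·row0  ⇒  L[2][0]=5, U row2=(0, 6, 4, 2)
  row3 ← row3 − (7)·row0  ⇒  L[3][0]=7, U row3=(0, 4, 6, 0)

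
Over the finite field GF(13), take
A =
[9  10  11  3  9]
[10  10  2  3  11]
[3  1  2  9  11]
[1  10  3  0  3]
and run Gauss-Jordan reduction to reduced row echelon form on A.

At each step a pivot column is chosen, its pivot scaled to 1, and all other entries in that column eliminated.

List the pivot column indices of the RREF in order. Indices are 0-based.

[1] R0 /= 9  ⇒  (1, 4, 7, 9, 1)
     R1 -= 10·R0  ⇒  (0, 9, 10, 4, 1)
     R2 -= 3·R0  ⇒  (0, 2, 7, 8, 8)
     R3 -= 1·R0  ⇒  (0, 6, 9, 4, 2)
[2] R1 /= 9  ⇒  (0, 1, 4, 12, 3)
     R0 -= 4·R1  ⇒  (1, 0, 4, 0, 2)
     R2 -= 2·R1  ⇒  (0, 0, 12, 10, 2)
     R3 -= 6·R1  ⇒  (0, 0, 11, 10, 10)
[3] R2 /= 12  ⇒  (0, 0, 1, 3, 11)
     R0 -= 4·R2  ⇒  (1, 0, 0, 1, 10)
     R1 -= 4·R2  ⇒  (0, 1, 0, 0, 11)
     R3 -= 11·R2  ⇒  (0, 0, 0, 3, 6)
[4] R3 /= 3  ⇒  (0, 0, 0, 1, 2)
     R0 -= 1·R3  ⇒  (1, 0, 0, 0, 8)
     R2 -= 3·R3  ⇒  (0, 0, 1, 0, 5)

pivot columns: 0, 1, 2, 3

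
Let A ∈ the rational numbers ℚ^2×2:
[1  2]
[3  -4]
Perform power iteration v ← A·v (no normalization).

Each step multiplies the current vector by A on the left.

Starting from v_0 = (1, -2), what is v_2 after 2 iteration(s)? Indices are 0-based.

v_0 = (1, -2).
v_1 = A·v_0 = (-3, 11).
v_2 = A·v_1 = (19, -53).

v_2 = (19, -53)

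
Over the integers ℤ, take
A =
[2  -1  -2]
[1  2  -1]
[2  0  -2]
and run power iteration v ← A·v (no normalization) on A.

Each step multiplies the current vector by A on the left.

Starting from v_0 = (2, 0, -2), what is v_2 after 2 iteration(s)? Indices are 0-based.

v_2 = (-4, 8, 0)

v_0 = (2, 0, -2).
v_1 = A·v_0 = (8, 4, 8).
v_2 = A·v_1 = (-4, 8, 0).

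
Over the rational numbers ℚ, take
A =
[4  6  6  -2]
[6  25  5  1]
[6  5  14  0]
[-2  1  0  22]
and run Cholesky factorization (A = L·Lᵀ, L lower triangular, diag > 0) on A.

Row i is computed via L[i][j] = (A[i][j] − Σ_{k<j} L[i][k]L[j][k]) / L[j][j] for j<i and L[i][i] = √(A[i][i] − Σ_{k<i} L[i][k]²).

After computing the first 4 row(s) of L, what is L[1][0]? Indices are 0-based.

Step 1: L[0][0] = √(4) = 2.
  L[1][0] = (6) / L[0][0] = 3.
Step 2: L[1][1] = √(16) = 4.
  L[2][0] = (6) / L[0][0] = 3.
  L[2][1] = (-4) / L[1][1] = -1.
Step 3: L[2][2] = √(4) = 2.
  L[3][0] = (-2) / L[0][0] = -1.
  L[3][1] = (4) / L[1][1] = 1.
  L[3][2] = (4) / L[2][2] = 2.
Step 4: L[3][3] = √(16) = 4.

L[1][0] = 3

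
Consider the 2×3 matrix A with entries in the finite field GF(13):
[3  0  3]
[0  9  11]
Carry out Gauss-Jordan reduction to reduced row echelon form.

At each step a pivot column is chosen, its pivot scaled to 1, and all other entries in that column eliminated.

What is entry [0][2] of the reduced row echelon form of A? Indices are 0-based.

M[0][2] = 1

pivot(0,0)=3: scale R0 → (1, 0, 1)
pivot(1,1)=9: scale R1 → (0, 1, 7)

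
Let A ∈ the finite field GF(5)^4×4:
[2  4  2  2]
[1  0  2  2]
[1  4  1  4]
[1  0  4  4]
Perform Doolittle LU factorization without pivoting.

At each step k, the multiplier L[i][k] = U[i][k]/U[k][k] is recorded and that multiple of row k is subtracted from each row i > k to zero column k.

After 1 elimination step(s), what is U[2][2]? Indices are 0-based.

U[2][2] = 0

k=0: U[0][0]=2
  eliminate (1,0): mult=3, new row 1: (0, 3, 1, 1); set L[1][0]=3
  eliminate (2,0): mult=3, new row 2: (0, 2, 0, 3); set L[2][0]=3
  eliminate (3,0): mult=3, new row 3: (0, 3, 3, 3); set L[3][0]=3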